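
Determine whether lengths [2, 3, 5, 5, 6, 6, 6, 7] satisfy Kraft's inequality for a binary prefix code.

Kraft inequality: Σ 2^(-l_i) ≤ 1 for prefix-free code
Calculating: 2^(-2) + 2^(-3) + 2^(-5) + 2^(-5) + 2^(-6) + 2^(-6) + 2^(-6) + 2^(-7)
= 0.25 + 0.125 + 0.03125 + 0.03125 + 0.015625 + 0.015625 + 0.015625 + 0.0078125
= 0.4922
Since 0.4922 ≤ 1, prefix-free code exists


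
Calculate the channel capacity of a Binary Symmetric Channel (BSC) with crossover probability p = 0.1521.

For BSC with error probability p:
C = 1 - H(p) where H(p) is binary entropy
H(0.1521) = -0.1521 × log₂(0.1521) - 0.8479 × log₂(0.8479)
H(p) = 0.6151
C = 1 - 0.6151 = 0.3849 bits/use


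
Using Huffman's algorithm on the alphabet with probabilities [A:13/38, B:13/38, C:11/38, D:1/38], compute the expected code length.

Huffman tree construction:
Combine smallest probabilities repeatedly
Resulting codes:
  A: 11 (length 2)
  B: 0 (length 1)
  C: 101 (length 3)
  D: 100 (length 3)
Average length = Σ p(s) × length(s) = 1.9737 bits


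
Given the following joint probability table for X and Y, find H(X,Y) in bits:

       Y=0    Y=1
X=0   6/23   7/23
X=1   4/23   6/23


H(X,Y) = -Σ p(x,y) log₂ p(x,y)
  p(0,0)=6/23: -0.2609 × log₂(0.2609) = 0.5057
  p(0,1)=7/23: -0.3043 × log₂(0.3043) = 0.5223
  p(1,0)=4/23: -0.1739 × log₂(0.1739) = 0.4389
  p(1,1)=6/23: -0.2609 × log₂(0.2609) = 0.5057
H(X,Y) = 1.9726 bits


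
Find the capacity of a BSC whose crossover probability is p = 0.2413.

For BSC with error probability p:
C = 1 - H(p) where H(p) is binary entropy
H(0.2413) = -0.2413 × log₂(0.2413) - 0.7587 × log₂(0.7587)
H(p) = 0.7972
C = 1 - 0.7972 = 0.2028 bits/use


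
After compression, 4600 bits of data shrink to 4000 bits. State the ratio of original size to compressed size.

Compression ratio = Original / Compressed
= 4600 / 4000 = 1.15:1


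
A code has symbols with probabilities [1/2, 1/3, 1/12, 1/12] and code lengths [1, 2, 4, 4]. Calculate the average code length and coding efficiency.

Average length L = Σ p_i × l_i = 1.8333 bits
Entropy H = 1.6258 bits
Efficiency η = H/L × 100% = 88.68%


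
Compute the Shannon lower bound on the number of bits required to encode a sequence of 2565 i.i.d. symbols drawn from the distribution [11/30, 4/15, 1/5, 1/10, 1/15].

Entropy H = 2.0963 bits/symbol
Minimum bits = H × n = 2.0963 × 2565
= 5376.95 bits


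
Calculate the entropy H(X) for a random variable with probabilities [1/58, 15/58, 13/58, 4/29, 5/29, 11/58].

H(X) = -Σ p(x) log₂ p(x)
  -1/58 × log₂(1/58) = 0.1010
  -15/58 × log₂(15/58) = 0.5046
  -13/58 × log₂(13/58) = 0.4836
  -4/29 × log₂(4/29) = 0.3942
  -5/29 × log₂(5/29) = 0.4373
  -11/58 × log₂(11/58) = 0.4549
H(X) = 2.3755 bits


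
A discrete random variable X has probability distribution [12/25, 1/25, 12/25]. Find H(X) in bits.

H(X) = -Σ p(x) log₂ p(x)
  -12/25 × log₂(12/25) = 0.5083
  -1/25 × log₂(1/25) = 0.1858
  -12/25 × log₂(12/25) = 0.5083
H(X) = 1.2023 bits


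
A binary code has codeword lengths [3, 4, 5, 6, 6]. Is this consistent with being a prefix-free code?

Kraft inequality: Σ 2^(-l_i) ≤ 1 for prefix-free code
Calculating: 2^(-3) + 2^(-4) + 2^(-5) + 2^(-6) + 2^(-6)
= 0.125 + 0.0625 + 0.03125 + 0.015625 + 0.015625
= 0.2500
Since 0.2500 ≤ 1, prefix-free code exists


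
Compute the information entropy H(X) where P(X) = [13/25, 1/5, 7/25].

H(X) = -Σ p(x) log₂ p(x)
  -13/25 × log₂(13/25) = 0.4906
  -1/5 × log₂(1/5) = 0.4644
  -7/25 × log₂(7/25) = 0.5142
H(X) = 1.4692 bits


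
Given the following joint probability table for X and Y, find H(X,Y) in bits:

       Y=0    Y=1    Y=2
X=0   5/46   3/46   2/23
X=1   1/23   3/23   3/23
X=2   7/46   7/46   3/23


H(X,Y) = -Σ p(x,y) log₂ p(x,y)
  p(0,0)=5/46: -0.1087 × log₂(0.1087) = 0.3480
  p(0,1)=3/46: -0.0652 × log₂(0.0652) = 0.2569
  p(0,2)=2/23: -0.0870 × log₂(0.0870) = 0.3064
  p(1,0)=1/23: -0.0435 × log₂(0.0435) = 0.1967
  p(1,1)=3/23: -0.1304 × log₂(0.1304) = 0.3833
  p(1,2)=3/23: -0.1304 × log₂(0.1304) = 0.3833
  p(2,0)=7/46: -0.1522 × log₂(0.1522) = 0.4133
  p(2,1)=7/46: -0.1522 × log₂(0.1522) = 0.4133
  p(2,2)=3/23: -0.1304 × log₂(0.1304) = 0.3833
H(X,Y) = 3.0845 bits


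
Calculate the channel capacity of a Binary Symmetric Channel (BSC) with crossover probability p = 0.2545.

For BSC with error probability p:
C = 1 - H(p) where H(p) is binary entropy
H(0.2545) = -0.2545 × log₂(0.2545) - 0.7455 × log₂(0.7455)
H(p) = 0.8183
C = 1 - 0.8183 = 0.1817 bits/use


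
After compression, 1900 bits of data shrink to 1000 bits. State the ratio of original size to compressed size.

Compression ratio = Original / Compressed
= 1900 / 1000 = 1.90:1


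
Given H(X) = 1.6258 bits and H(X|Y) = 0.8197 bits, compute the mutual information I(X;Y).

I(X;Y) = H(X) - H(X|Y)
I(X;Y) = 1.6258 - 0.8197 = 0.8061 bits


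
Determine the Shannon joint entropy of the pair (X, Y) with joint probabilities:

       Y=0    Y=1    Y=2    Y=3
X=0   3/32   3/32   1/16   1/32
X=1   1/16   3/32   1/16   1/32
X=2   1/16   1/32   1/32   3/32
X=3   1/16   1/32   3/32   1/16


H(X,Y) = -Σ p(x,y) log₂ p(x,y)
  p(0,0)=3/32: -0.0938 × log₂(0.0938) = 0.3202
  p(0,1)=3/32: -0.0938 × log₂(0.0938) = 0.3202
  p(0,2)=1/16: -0.0625 × log₂(0.0625) = 0.2500
  p(0,3)=1/32: -0.0312 × log₂(0.0312) = 0.1562
  p(1,0)=1/16: -0.0625 × log₂(0.0625) = 0.2500
  p(1,1)=3/32: -0.0938 × log₂(0.0938) = 0.3202
  p(1,2)=1/16: -0.0625 × log₂(0.0625) = 0.2500
  p(1,3)=1/32: -0.0312 × log₂(0.0312) = 0.1562
  p(2,0)=1/16: -0.0625 × log₂(0.0625) = 0.2500
  p(2,1)=1/32: -0.0312 × log₂(0.0312) = 0.1562
  p(2,2)=1/32: -0.0312 × log₂(0.0312) = 0.1562
  p(2,3)=3/32: -0.0938 × log₂(0.0938) = 0.3202
  p(3,0)=1/16: -0.0625 × log₂(0.0625) = 0.2500
  p(3,1)=1/32: -0.0312 × log₂(0.0312) = 0.1562
  p(3,2)=3/32: -0.0938 × log₂(0.0938) = 0.3202
  p(3,3)=1/16: -0.0625 × log₂(0.0625) = 0.2500
H(X,Y) = 3.8820 bits


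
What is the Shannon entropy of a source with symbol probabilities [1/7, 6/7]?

H(X) = -Σ p(x) log₂ p(x)
  -1/7 × log₂(1/7) = 0.4011
  -6/7 × log₂(6/7) = 0.1906
H(X) = 0.5917 bits


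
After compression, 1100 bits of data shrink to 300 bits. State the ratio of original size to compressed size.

Compression ratio = Original / Compressed
= 1100 / 300 = 3.67:1


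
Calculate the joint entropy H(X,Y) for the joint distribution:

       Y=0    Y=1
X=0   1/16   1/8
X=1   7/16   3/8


H(X,Y) = -Σ p(x,y) log₂ p(x,y)
  p(0,0)=1/16: -0.0625 × log₂(0.0625) = 0.2500
  p(0,1)=1/8: -0.1250 × log₂(0.1250) = 0.3750
  p(1,0)=7/16: -0.4375 × log₂(0.4375) = 0.5218
  p(1,1)=3/8: -0.3750 × log₂(0.3750) = 0.5306
H(X,Y) = 1.6774 bits


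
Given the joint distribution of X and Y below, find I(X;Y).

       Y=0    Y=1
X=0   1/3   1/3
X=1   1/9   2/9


H(X) = 0.9183, H(Y) = 0.9911, H(X,Y) = 1.8911
I(X;Y) = H(X) + H(Y) - H(X,Y) = 0.0183 bits


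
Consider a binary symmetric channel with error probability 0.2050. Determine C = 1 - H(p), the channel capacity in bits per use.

For BSC with error probability p:
C = 1 - H(p) where H(p) is binary entropy
H(0.2050) = -0.2050 × log₂(0.2050) - 0.7950 × log₂(0.7950)
H(p) = 0.7318
C = 1 - 0.7318 = 0.2682 bits/use


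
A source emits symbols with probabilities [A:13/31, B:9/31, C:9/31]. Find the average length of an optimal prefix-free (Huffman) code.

Huffman tree construction:
Combine smallest probabilities repeatedly
Resulting codes:
  A: 0 (length 1)
  B: 10 (length 2)
  C: 11 (length 2)
Average length = Σ p(s) × length(s) = 1.5806 bits


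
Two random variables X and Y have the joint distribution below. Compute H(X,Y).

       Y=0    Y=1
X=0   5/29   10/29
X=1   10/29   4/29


H(X,Y) = -Σ p(x,y) log₂ p(x,y)
  p(0,0)=5/29: -0.1724 × log₂(0.1724) = 0.4373
  p(0,1)=10/29: -0.3448 × log₂(0.3448) = 0.5297
  p(1,0)=10/29: -0.3448 × log₂(0.3448) = 0.5297
  p(1,1)=4/29: -0.1379 × log₂(0.1379) = 0.3942
H(X,Y) = 1.8908 bits


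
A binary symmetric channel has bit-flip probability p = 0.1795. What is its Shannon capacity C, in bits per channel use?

For BSC with error probability p:
C = 1 - H(p) where H(p) is binary entropy
H(0.1795) = -0.1795 × log₂(0.1795) - 0.8205 × log₂(0.8205)
H(p) = 0.6790
C = 1 - 0.6790 = 0.3210 bits/use


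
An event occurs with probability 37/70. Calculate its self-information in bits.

Information content I(x) = -log₂(p(x))
I = -log₂(37/70) = -log₂(0.5286)
I = 0.9198 bits


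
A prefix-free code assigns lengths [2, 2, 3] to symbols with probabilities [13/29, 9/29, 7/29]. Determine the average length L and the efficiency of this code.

Average length L = Σ p_i × l_i = 2.2414 bits
Entropy H = 1.5378 bits
Efficiency η = H/L × 100% = 68.61%


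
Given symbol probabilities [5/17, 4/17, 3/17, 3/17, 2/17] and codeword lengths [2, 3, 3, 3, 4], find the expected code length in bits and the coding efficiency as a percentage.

Average length L = Σ p_i × l_i = 2.8235 bits
Entropy H = 2.2569 bits
Efficiency η = H/L × 100% = 79.93%


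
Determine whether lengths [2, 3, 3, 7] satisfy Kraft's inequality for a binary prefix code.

Kraft inequality: Σ 2^(-l_i) ≤ 1 for prefix-free code
Calculating: 2^(-2) + 2^(-3) + 2^(-3) + 2^(-7)
= 0.25 + 0.125 + 0.125 + 0.0078125
= 0.5078
Since 0.5078 ≤ 1, prefix-free code exists


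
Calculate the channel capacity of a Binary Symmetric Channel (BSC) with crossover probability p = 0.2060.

For BSC with error probability p:
C = 1 - H(p) where H(p) is binary entropy
H(0.2060) = -0.2060 × log₂(0.2060) - 0.7940 × log₂(0.7940)
H(p) = 0.7338
C = 1 - 0.7338 = 0.2662 bits/use


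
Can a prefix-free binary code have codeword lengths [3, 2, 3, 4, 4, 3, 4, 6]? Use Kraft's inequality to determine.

Kraft inequality: Σ 2^(-l_i) ≤ 1 for prefix-free code
Calculating: 2^(-3) + 2^(-2) + 2^(-3) + 2^(-4) + 2^(-4) + 2^(-3) + 2^(-4) + 2^(-6)
= 0.125 + 0.25 + 0.125 + 0.0625 + 0.0625 + 0.125 + 0.0625 + 0.015625
= 0.8281
Since 0.8281 ≤ 1, prefix-free code exists


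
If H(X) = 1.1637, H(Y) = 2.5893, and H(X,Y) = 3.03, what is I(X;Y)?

I(X;Y) = H(X) + H(Y) - H(X,Y)
I(X;Y) = 1.1637 + 2.5893 - 3.03 = 0.723 bits


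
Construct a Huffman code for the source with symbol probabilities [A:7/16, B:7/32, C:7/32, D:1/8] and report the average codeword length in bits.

Huffman tree construction:
Combine smallest probabilities repeatedly
Resulting codes:
  A: 0 (length 1)
  B: 111 (length 3)
  C: 10 (length 2)
  D: 110 (length 3)
Average length = Σ p(s) × length(s) = 1.9062 bits


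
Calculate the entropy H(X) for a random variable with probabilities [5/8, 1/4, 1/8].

H(X) = -Σ p(x) log₂ p(x)
  -5/8 × log₂(5/8) = 0.4238
  -1/4 × log₂(1/4) = 0.5000
  -1/8 × log₂(1/8) = 0.3750
H(X) = 1.2988 bits


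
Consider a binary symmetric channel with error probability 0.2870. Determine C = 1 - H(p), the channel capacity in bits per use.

For BSC with error probability p:
C = 1 - H(p) where H(p) is binary entropy
H(0.2870) = -0.2870 × log₂(0.2870) - 0.7130 × log₂(0.7130)
H(p) = 0.8648
C = 1 - 0.8648 = 0.1352 bits/use


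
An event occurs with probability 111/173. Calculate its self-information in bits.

Information content I(x) = -log₂(p(x))
I = -log₂(111/173) = -log₂(0.6416)
I = 0.6402 bits


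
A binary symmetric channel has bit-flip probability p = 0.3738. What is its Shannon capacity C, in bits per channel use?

For BSC with error probability p:
C = 1 - H(p) where H(p) is binary entropy
H(0.3738) = -0.3738 × log₂(0.3738) - 0.6262 × log₂(0.6262)
H(p) = 0.9535
C = 1 - 0.9535 = 0.0465 bits/use


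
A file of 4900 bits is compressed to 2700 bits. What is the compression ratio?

Compression ratio = Original / Compressed
= 4900 / 2700 = 1.81:1


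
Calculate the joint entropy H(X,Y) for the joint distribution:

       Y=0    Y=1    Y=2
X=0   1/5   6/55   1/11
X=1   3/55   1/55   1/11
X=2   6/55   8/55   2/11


H(X,Y) = -Σ p(x,y) log₂ p(x,y)
  p(0,0)=1/5: -0.2000 × log₂(0.2000) = 0.4644
  p(0,1)=6/55: -0.1091 × log₂(0.1091) = 0.3487
  p(0,2)=1/11: -0.0909 × log₂(0.0909) = 0.3145
  p(1,0)=3/55: -0.0545 × log₂(0.0545) = 0.2289
  p(1,1)=1/55: -0.0182 × log₂(0.0182) = 0.1051
  p(1,2)=1/11: -0.0909 × log₂(0.0909) = 0.3145
  p(2,0)=6/55: -0.1091 × log₂(0.1091) = 0.3487
  p(2,1)=8/55: -0.1455 × log₂(0.1455) = 0.4046
  p(2,2)=2/11: -0.1818 × log₂(0.1818) = 0.4472
H(X,Y) = 2.9765 bits


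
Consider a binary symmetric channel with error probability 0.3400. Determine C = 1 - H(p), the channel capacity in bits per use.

For BSC with error probability p:
C = 1 - H(p) where H(p) is binary entropy
H(0.3400) = -0.3400 × log₂(0.3400) - 0.6600 × log₂(0.6600)
H(p) = 0.9248
C = 1 - 0.9248 = 0.0752 bits/use


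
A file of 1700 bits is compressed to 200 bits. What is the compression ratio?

Compression ratio = Original / Compressed
= 1700 / 200 = 8.50:1


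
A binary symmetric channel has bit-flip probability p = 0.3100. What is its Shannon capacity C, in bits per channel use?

For BSC with error probability p:
C = 1 - H(p) where H(p) is binary entropy
H(0.3100) = -0.3100 × log₂(0.3100) - 0.6900 × log₂(0.6900)
H(p) = 0.8932
C = 1 - 0.8932 = 0.1068 bits/use


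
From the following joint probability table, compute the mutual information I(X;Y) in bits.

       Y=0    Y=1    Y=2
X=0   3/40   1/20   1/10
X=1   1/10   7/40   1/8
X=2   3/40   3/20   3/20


H(X) = 1.5436, H(Y) = 1.5613, H(X,Y) = 3.0772
I(X;Y) = H(X) + H(Y) - H(X,Y) = 0.0277 bits


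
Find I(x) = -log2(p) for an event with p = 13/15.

Information content I(x) = -log₂(p(x))
I = -log₂(13/15) = -log₂(0.8667)
I = 0.2065 bits


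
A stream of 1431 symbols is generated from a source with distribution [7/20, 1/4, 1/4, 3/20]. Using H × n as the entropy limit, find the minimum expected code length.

Entropy H = 1.9406 bits/symbol
Minimum bits = H × n = 1.9406 × 1431
= 2777.06 bits


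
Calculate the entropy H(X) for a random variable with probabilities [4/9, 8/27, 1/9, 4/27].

H(X) = -Σ p(x) log₂ p(x)
  -4/9 × log₂(4/9) = 0.5200
  -8/27 × log₂(8/27) = 0.5200
  -1/9 × log₂(1/9) = 0.3522
  -4/27 × log₂(4/27) = 0.4081
H(X) = 1.8003 bits


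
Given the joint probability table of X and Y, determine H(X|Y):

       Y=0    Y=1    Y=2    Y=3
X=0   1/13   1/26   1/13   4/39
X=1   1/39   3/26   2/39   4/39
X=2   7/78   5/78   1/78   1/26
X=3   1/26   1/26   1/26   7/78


H(X|Y) = Σ_y p(y) H(X|Y=y)
  p(Y=0) = 3/13, H(X|Y=0) = 1.8413
  p(Y=1) = 10/39, H(X|Y=1) = 1.8395
  p(Y=2) = 7/39, H(X|Y=2) = 1.7885
  p(Y=3) = 1/3, H(X|Y=3) = 1.9156
H(X|Y) = 0.2308×1.8413 + 0.2564×1.8395 + 0.1795×1.7885 + 0.3333×1.9156 = 1.8561 bits


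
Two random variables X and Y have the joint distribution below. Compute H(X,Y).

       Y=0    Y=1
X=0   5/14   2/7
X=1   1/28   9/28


H(X,Y) = -Σ p(x,y) log₂ p(x,y)
  p(0,0)=5/14: -0.3571 × log₂(0.3571) = 0.5305
  p(0,1)=2/7: -0.2857 × log₂(0.2857) = 0.5164
  p(1,0)=1/28: -0.0357 × log₂(0.0357) = 0.1717
  p(1,1)=9/28: -0.3214 × log₂(0.3214) = 0.5263
H(X,Y) = 1.7449 bits


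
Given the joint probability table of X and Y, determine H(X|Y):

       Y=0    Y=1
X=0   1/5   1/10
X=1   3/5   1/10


H(X|Y) = Σ_y p(y) H(X|Y=y)
  p(Y=0) = 4/5, H(X|Y=0) = 0.8113
  p(Y=1) = 1/5, H(X|Y=1) = 1.0000
H(X|Y) = 0.8000×0.8113 + 0.2000×1.0000 = 0.8490 bits


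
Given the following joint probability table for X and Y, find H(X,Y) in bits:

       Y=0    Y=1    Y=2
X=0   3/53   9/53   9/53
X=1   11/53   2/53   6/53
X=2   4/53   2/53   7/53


H(X,Y) = -Σ p(x,y) log₂ p(x,y)
  p(0,0)=3/53: -0.0566 × log₂(0.0566) = 0.2345
  p(0,1)=9/53: -0.1698 × log₂(0.1698) = 0.4344
  p(0,2)=9/53: -0.1698 × log₂(0.1698) = 0.4344
  p(1,0)=11/53: -0.2075 × log₂(0.2075) = 0.4708
  p(1,1)=2/53: -0.0377 × log₂(0.0377) = 0.1784
  p(1,2)=6/53: -0.1132 × log₂(0.1132) = 0.3558
  p(2,0)=4/53: -0.0755 × log₂(0.0755) = 0.2814
  p(2,1)=2/53: -0.0377 × log₂(0.0377) = 0.1784
  p(2,2)=7/53: -0.1321 × log₂(0.1321) = 0.3857
H(X,Y) = 2.9538 bits


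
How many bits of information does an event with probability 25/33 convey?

Information content I(x) = -log₂(p(x))
I = -log₂(25/33) = -log₂(0.7576)
I = 0.4005 bits


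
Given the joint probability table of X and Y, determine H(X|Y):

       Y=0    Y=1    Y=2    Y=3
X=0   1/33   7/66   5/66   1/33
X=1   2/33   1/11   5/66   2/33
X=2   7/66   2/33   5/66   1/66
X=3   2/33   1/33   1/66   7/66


H(X|Y) = Σ_y p(y) H(X|Y=y)
  p(Y=0) = 17/66, H(X|Y=0) = 1.8727
  p(Y=1) = 19/66, H(X|Y=1) = 1.8710
  p(Y=2) = 8/33, H(X|Y=2) = 1.8232
  p(Y=3) = 7/33, H(X|Y=3) = 1.6894
H(X|Y) = 0.2576×1.8727 + 0.2879×1.8710 + 0.2424×1.8232 + 0.2121×1.6894 = 1.8213 bits


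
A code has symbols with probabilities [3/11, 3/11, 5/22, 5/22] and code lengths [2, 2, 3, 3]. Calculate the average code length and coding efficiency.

Average length L = Σ p_i × l_i = 2.4545 bits
Entropy H = 1.9940 bits
Efficiency η = H/L × 100% = 81.24%


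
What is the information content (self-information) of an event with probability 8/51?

Information content I(x) = -log₂(p(x))
I = -log₂(8/51) = -log₂(0.1569)
I = 2.6724 bits


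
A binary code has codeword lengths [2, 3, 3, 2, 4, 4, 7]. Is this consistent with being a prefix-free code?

Kraft inequality: Σ 2^(-l_i) ≤ 1 for prefix-free code
Calculating: 2^(-2) + 2^(-3) + 2^(-3) + 2^(-2) + 2^(-4) + 2^(-4) + 2^(-7)
= 0.25 + 0.125 + 0.125 + 0.25 + 0.0625 + 0.0625 + 0.0078125
= 0.8828
Since 0.8828 ≤ 1, prefix-free code exists


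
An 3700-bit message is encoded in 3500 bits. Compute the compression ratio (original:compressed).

Compression ratio = Original / Compressed
= 3700 / 3500 = 1.06:1


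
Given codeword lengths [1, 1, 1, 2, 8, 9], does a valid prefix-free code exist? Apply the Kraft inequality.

Kraft inequality: Σ 2^(-l_i) ≤ 1 for prefix-free code
Calculating: 2^(-1) + 2^(-1) + 2^(-1) + 2^(-2) + 2^(-8) + 2^(-9)
= 0.5 + 0.5 + 0.5 + 0.25 + 0.00390625 + 0.001953125
= 1.7559
Since 1.7559 > 1, prefix-free code does not exist


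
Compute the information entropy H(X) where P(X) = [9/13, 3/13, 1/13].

H(X) = -Σ p(x) log₂ p(x)
  -9/13 × log₂(9/13) = 0.3673
  -3/13 × log₂(3/13) = 0.4882
  -1/13 × log₂(1/13) = 0.2846
H(X) = 1.1401 bits


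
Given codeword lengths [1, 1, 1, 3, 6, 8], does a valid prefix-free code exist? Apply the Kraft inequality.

Kraft inequality: Σ 2^(-l_i) ≤ 1 for prefix-free code
Calculating: 2^(-1) + 2^(-1) + 2^(-1) + 2^(-3) + 2^(-6) + 2^(-8)
= 0.5 + 0.5 + 0.5 + 0.125 + 0.015625 + 0.00390625
= 1.6445
Since 1.6445 > 1, prefix-free code does not exist


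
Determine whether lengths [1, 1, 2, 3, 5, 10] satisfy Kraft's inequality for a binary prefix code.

Kraft inequality: Σ 2^(-l_i) ≤ 1 for prefix-free code
Calculating: 2^(-1) + 2^(-1) + 2^(-2) + 2^(-3) + 2^(-5) + 2^(-10)
= 0.5 + 0.5 + 0.25 + 0.125 + 0.03125 + 0.0009765625
= 1.4072
Since 1.4072 > 1, prefix-free code does not exist


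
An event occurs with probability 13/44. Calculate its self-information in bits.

Information content I(x) = -log₂(p(x))
I = -log₂(13/44) = -log₂(0.2955)
I = 1.7590 bits


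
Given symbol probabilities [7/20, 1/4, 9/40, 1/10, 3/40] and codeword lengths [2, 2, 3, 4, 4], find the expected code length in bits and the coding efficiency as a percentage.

Average length L = Σ p_i × l_i = 2.5750 bits
Entropy H = 2.1268 bits
Efficiency η = H/L × 100% = 82.59%


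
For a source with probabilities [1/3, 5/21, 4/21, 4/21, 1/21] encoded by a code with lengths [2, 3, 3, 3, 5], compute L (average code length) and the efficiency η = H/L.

Average length L = Σ p_i × l_i = 2.7619 bits
Entropy H = 2.1418 bits
Efficiency η = H/L × 100% = 77.55%


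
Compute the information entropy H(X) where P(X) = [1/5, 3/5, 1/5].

H(X) = -Σ p(x) log₂ p(x)
  -1/5 × log₂(1/5) = 0.4644
  -3/5 × log₂(3/5) = 0.4422
  -1/5 × log₂(1/5) = 0.4644
H(X) = 1.3710 bits


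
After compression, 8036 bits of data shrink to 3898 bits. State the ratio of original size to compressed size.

Compression ratio = Original / Compressed
= 8036 / 3898 = 2.06:1


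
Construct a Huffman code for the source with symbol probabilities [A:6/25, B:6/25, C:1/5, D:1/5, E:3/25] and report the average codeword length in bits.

Huffman tree construction:
Combine smallest probabilities repeatedly
Resulting codes:
  A: 01 (length 2)
  B: 10 (length 2)
  C: 111 (length 3)
  D: 00 (length 2)
  E: 110 (length 3)
Average length = Σ p(s) × length(s) = 2.3200 bits


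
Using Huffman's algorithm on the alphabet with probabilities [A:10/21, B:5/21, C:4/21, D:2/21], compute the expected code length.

Huffman tree construction:
Combine smallest probabilities repeatedly
Resulting codes:
  A: 0 (length 1)
  B: 10 (length 2)
  C: 111 (length 3)
  D: 110 (length 3)
Average length = Σ p(s) × length(s) = 1.8095 bits


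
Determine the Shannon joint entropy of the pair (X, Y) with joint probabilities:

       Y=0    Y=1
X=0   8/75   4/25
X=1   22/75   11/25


H(X,Y) = -Σ p(x,y) log₂ p(x,y)
  p(0,0)=8/75: -0.1067 × log₂(0.1067) = 0.3444
  p(0,1)=4/25: -0.1600 × log₂(0.1600) = 0.4230
  p(1,0)=22/75: -0.2933 × log₂(0.2933) = 0.5190
  p(1,1)=11/25: -0.4400 × log₂(0.4400) = 0.5211
H(X,Y) = 1.8076 bits


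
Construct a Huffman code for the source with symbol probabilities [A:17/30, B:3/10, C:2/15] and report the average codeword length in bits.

Huffman tree construction:
Combine smallest probabilities repeatedly
Resulting codes:
  A: 1 (length 1)
  B: 01 (length 2)
  C: 00 (length 2)
Average length = Σ p(s) × length(s) = 1.4333 bits


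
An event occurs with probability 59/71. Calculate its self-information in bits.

Information content I(x) = -log₂(p(x))
I = -log₂(59/71) = -log₂(0.8310)
I = 0.2671 bits


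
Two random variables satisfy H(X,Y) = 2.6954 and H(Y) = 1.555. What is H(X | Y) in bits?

Chain rule: H(X,Y) = H(X|Y) + H(Y)
H(X|Y) = H(X,Y) - H(Y) = 2.6954 - 1.555 = 1.1404 bits


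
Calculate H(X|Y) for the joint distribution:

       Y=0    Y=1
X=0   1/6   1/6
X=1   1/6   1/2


H(X|Y) = Σ_y p(y) H(X|Y=y)
  p(Y=0) = 1/3, H(X|Y=0) = 1.0000
  p(Y=1) = 2/3, H(X|Y=1) = 0.8113
H(X|Y) = 0.3333×1.0000 + 0.6667×0.8113 = 0.8742 bits


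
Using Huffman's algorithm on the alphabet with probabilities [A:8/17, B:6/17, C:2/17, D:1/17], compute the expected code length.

Huffman tree construction:
Combine smallest probabilities repeatedly
Resulting codes:
  A: 0 (length 1)
  B: 11 (length 2)
  C: 101 (length 3)
  D: 100 (length 3)
Average length = Σ p(s) × length(s) = 1.7059 bits


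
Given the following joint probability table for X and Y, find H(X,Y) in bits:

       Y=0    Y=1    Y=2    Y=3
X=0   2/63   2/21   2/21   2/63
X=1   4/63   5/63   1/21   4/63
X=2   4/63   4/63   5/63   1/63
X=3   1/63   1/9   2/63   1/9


H(X,Y) = -Σ p(x,y) log₂ p(x,y)
  p(0,0)=2/63: -0.0317 × log₂(0.0317) = 0.1580
  p(0,1)=2/21: -0.0952 × log₂(0.0952) = 0.3231
  p(0,2)=2/21: -0.0952 × log₂(0.0952) = 0.3231
  p(0,3)=2/63: -0.0317 × log₂(0.0317) = 0.1580
  p(1,0)=4/63: -0.0635 × log₂(0.0635) = 0.2525
  p(1,1)=5/63: -0.0794 × log₂(0.0794) = 0.2901
  p(1,2)=1/21: -0.0476 × log₂(0.0476) = 0.2092
  p(1,3)=4/63: -0.0635 × log₂(0.0635) = 0.2525
  p(2,0)=4/63: -0.0635 × log₂(0.0635) = 0.2525
  p(2,1)=4/63: -0.0635 × log₂(0.0635) = 0.2525
  p(2,2)=5/63: -0.0794 × log₂(0.0794) = 0.2901
  p(2,3)=1/63: -0.0159 × log₂(0.0159) = 0.0949
  p(3,0)=1/63: -0.0159 × log₂(0.0159) = 0.0949
  p(3,1)=1/9: -0.1111 × log₂(0.1111) = 0.3522
  p(3,2)=2/63: -0.0317 × log₂(0.0317) = 0.1580
  p(3,3)=1/9: -0.1111 × log₂(0.1111) = 0.3522
H(X,Y) = 3.8138 bits


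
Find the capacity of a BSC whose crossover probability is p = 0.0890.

For BSC with error probability p:
C = 1 - H(p) where H(p) is binary entropy
H(0.0890) = -0.0890 × log₂(0.0890) - 0.9110 × log₂(0.9110)
H(p) = 0.4331
C = 1 - 0.4331 = 0.5669 bits/use


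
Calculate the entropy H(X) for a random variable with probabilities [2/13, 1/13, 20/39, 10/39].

H(X) = -Σ p(x) log₂ p(x)
  -2/13 × log₂(2/13) = 0.4155
  -1/13 × log₂(1/13) = 0.2846
  -20/39 × log₂(20/39) = 0.4941
  -10/39 × log₂(10/39) = 0.5035
H(X) = 1.6976 bits


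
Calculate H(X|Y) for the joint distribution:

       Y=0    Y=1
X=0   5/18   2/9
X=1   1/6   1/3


H(X|Y) = Σ_y p(y) H(X|Y=y)
  p(Y=0) = 4/9, H(X|Y=0) = 0.9544
  p(Y=1) = 5/9, H(X|Y=1) = 0.9710
H(X|Y) = 0.4444×0.9544 + 0.5556×0.9710 = 0.9636 bits


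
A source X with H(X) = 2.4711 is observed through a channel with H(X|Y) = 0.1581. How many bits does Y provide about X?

I(X;Y) = H(X) - H(X|Y)
I(X;Y) = 2.4711 - 0.1581 = 2.313 bits


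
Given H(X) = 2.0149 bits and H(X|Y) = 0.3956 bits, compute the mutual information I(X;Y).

I(X;Y) = H(X) - H(X|Y)
I(X;Y) = 2.0149 - 0.3956 = 1.6193 bits


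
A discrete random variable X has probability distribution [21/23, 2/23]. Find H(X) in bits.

H(X) = -Σ p(x) log₂ p(x)
  -21/23 × log₂(21/23) = 0.1198
  -2/23 × log₂(2/23) = 0.3064
H(X) = 0.4262 bits


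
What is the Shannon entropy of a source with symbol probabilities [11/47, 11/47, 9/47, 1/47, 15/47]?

H(X) = -Σ p(x) log₂ p(x)
  -11/47 × log₂(11/47) = 0.4904
  -11/47 × log₂(11/47) = 0.4904
  -9/47 × log₂(9/47) = 0.4566
  -1/47 × log₂(1/47) = 0.1182
  -15/47 × log₂(15/47) = 0.5259
H(X) = 2.0814 bits


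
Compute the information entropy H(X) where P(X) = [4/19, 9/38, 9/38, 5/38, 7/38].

H(X) = -Σ p(x) log₂ p(x)
  -4/19 × log₂(4/19) = 0.4732
  -9/38 × log₂(9/38) = 0.4922
  -9/38 × log₂(9/38) = 0.4922
  -5/38 × log₂(5/38) = 0.3850
  -7/38 × log₂(7/38) = 0.4496
H(X) = 2.2921 bits


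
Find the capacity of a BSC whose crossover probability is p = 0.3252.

For BSC with error probability p:
C = 1 - H(p) where H(p) is binary entropy
H(0.3252) = -0.3252 × log₂(0.3252) - 0.6748 × log₂(0.6748)
H(p) = 0.9099
C = 1 - 0.9099 = 0.0901 bits/use


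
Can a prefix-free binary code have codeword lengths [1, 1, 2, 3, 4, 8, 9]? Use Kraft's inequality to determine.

Kraft inequality: Σ 2^(-l_i) ≤ 1 for prefix-free code
Calculating: 2^(-1) + 2^(-1) + 2^(-2) + 2^(-3) + 2^(-4) + 2^(-8) + 2^(-9)
= 0.5 + 0.5 + 0.25 + 0.125 + 0.0625 + 0.00390625 + 0.001953125
= 1.4434
Since 1.4434 > 1, prefix-free code does not exist


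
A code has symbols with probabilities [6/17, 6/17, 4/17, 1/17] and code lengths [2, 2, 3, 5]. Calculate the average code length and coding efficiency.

Average length L = Σ p_i × l_i = 2.4118 bits
Entropy H = 1.7922 bits
Efficiency η = H/L × 100% = 74.31%


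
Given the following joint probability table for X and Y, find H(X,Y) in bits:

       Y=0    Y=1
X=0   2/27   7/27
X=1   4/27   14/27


H(X,Y) = -Σ p(x,y) log₂ p(x,y)
  p(0,0)=2/27: -0.0741 × log₂(0.0741) = 0.2781
  p(0,1)=7/27: -0.2593 × log₂(0.2593) = 0.5049
  p(1,0)=4/27: -0.1481 × log₂(0.1481) = 0.4081
  p(1,1)=14/27: -0.5185 × log₂(0.5185) = 0.4913
H(X,Y) = 1.6825 bits


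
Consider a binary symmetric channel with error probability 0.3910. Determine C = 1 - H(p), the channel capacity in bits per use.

For BSC with error probability p:
C = 1 - H(p) where H(p) is binary entropy
H(0.3910) = -0.3910 × log₂(0.3910) - 0.6090 × log₂(0.6090)
H(p) = 0.9654
C = 1 - 0.9654 = 0.0346 bits/use


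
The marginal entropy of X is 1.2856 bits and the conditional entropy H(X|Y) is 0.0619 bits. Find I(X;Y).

I(X;Y) = H(X) - H(X|Y)
I(X;Y) = 1.2856 - 0.0619 = 1.2237 bits


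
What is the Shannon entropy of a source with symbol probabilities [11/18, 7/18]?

H(X) = -Σ p(x) log₂ p(x)
  -11/18 × log₂(11/18) = 0.4342
  -7/18 × log₂(7/18) = 0.5299
H(X) = 0.9641 bits


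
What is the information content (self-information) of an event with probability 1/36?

Information content I(x) = -log₂(p(x))
I = -log₂(1/36) = -log₂(0.0278)
I = 5.1699 bits


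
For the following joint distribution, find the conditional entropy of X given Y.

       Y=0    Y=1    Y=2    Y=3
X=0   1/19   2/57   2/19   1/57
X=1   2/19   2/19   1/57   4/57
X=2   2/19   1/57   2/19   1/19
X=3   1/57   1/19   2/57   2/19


H(X|Y) = Σ_y p(y) H(X|Y=y)
  p(Y=0) = 16/57, H(X|Y=0) = 1.7641
  p(Y=1) = 4/19, H(X|Y=1) = 1.7296
  p(Y=2) = 5/19, H(X|Y=2) = 1.7056
  p(Y=3) = 14/57, H(X|Y=3) = 1.7885
H(X|Y) = 0.2807×1.7641 + 0.2105×1.7296 + 0.2632×1.7056 + 0.2456×1.7885 = 1.7474 bits


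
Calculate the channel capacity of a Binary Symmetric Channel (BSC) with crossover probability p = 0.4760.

For BSC with error probability p:
C = 1 - H(p) where H(p) is binary entropy
H(0.4760) = -0.4760 × log₂(0.4760) - 0.5240 × log₂(0.5240)
H(p) = 0.9983
C = 1 - 0.9983 = 0.0017 bits/use


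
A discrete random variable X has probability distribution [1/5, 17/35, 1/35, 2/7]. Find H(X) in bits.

H(X) = -Σ p(x) log₂ p(x)
  -1/5 × log₂(1/5) = 0.4644
  -17/35 × log₂(17/35) = 0.5060
  -1/35 × log₂(1/35) = 0.1466
  -2/7 × log₂(2/7) = 0.5164
H(X) = 1.6334 bits


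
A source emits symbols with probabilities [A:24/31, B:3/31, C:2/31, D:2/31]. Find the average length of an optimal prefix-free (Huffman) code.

Huffman tree construction:
Combine smallest probabilities repeatedly
Resulting codes:
  A: 1 (length 1)
  B: 00 (length 2)
  C: 010 (length 3)
  D: 011 (length 3)
Average length = Σ p(s) × length(s) = 1.3548 bits


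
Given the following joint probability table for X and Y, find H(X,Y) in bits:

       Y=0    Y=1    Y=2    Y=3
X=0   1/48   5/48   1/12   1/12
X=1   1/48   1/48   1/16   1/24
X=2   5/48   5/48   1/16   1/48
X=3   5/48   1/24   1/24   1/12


H(X,Y) = -Σ p(x,y) log₂ p(x,y)
  p(0,0)=1/48: -0.0208 × log₂(0.0208) = 0.1164
  p(0,1)=5/48: -0.1042 × log₂(0.1042) = 0.3399
  p(0,2)=1/12: -0.0833 × log₂(0.0833) = 0.2987
  p(0,3)=1/12: -0.0833 × log₂(0.0833) = 0.2987
  p(1,0)=1/48: -0.0208 × log₂(0.0208) = 0.1164
  p(1,1)=1/48: -0.0208 × log₂(0.0208) = 0.1164
  p(1,2)=1/16: -0.0625 × log₂(0.0625) = 0.2500
  p(1,3)=1/24: -0.0417 × log₂(0.0417) = 0.1910
  p(2,0)=5/48: -0.1042 × log₂(0.1042) = 0.3399
  p(2,1)=5/48: -0.1042 × log₂(0.1042) = 0.3399
  p(2,2)=1/16: -0.0625 × log₂(0.0625) = 0.2500
  p(2,3)=1/48: -0.0208 × log₂(0.0208) = 0.1164
  p(3,0)=5/48: -0.1042 × log₂(0.1042) = 0.3399
  p(3,1)=1/24: -0.0417 × log₂(0.0417) = 0.1910
  p(3,2)=1/24: -0.0417 × log₂(0.0417) = 0.1910
  p(3,3)=1/12: -0.0833 × log₂(0.0833) = 0.2987
H(X,Y) = 3.7944 bits


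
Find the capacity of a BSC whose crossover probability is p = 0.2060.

For BSC with error probability p:
C = 1 - H(p) where H(p) is binary entropy
H(0.2060) = -0.2060 × log₂(0.2060) - 0.7940 × log₂(0.7940)
H(p) = 0.7338
C = 1 - 0.7338 = 0.2662 bits/use


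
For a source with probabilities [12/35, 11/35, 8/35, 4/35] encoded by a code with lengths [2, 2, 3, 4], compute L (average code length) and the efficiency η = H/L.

Average length L = Σ p_i × l_i = 2.4571 bits
Entropy H = 1.8986 bits
Efficiency η = H/L × 100% = 77.27%


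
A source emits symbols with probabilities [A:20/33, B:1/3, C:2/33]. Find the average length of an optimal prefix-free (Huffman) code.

Huffman tree construction:
Combine smallest probabilities repeatedly
Resulting codes:
  A: 1 (length 1)
  B: 01 (length 2)
  C: 00 (length 2)
Average length = Σ p(s) × length(s) = 1.3939 bits


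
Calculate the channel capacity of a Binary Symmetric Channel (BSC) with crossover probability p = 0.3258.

For BSC with error probability p:
C = 1 - H(p) where H(p) is binary entropy
H(0.3258) = -0.3258 × log₂(0.3258) - 0.6742 × log₂(0.6742)
H(p) = 0.9106
C = 1 - 0.9106 = 0.0894 bits/use


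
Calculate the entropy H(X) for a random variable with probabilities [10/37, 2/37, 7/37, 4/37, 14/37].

H(X) = -Σ p(x) log₂ p(x)
  -10/37 × log₂(10/37) = 0.5101
  -2/37 × log₂(2/37) = 0.2275
  -7/37 × log₂(7/37) = 0.4545
  -4/37 × log₂(4/37) = 0.3470
  -14/37 × log₂(14/37) = 0.5305
H(X) = 2.0696 bits


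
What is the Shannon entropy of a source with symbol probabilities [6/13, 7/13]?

H(X) = -Σ p(x) log₂ p(x)
  -6/13 × log₂(6/13) = 0.5148
  -7/13 × log₂(7/13) = 0.4809
H(X) = 0.9957 bits


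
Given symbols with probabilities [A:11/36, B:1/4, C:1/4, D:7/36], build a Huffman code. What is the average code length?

Huffman tree construction:
Combine smallest probabilities repeatedly
Resulting codes:
  A: 11 (length 2)
  B: 01 (length 2)
  C: 10 (length 2)
  D: 00 (length 2)
Average length = Σ p(s) × length(s) = 2.0000 bits


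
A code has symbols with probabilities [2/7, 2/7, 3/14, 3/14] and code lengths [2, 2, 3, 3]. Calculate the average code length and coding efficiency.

Average length L = Σ p_i × l_i = 2.4286 bits
Entropy H = 1.9852 bits
Efficiency η = H/L × 100% = 81.74%


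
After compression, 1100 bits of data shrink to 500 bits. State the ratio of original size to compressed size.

Compression ratio = Original / Compressed
= 1100 / 500 = 2.20:1


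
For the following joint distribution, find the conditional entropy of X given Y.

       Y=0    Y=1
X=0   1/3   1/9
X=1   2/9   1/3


H(X|Y) = Σ_y p(y) H(X|Y=y)
  p(Y=0) = 5/9, H(X|Y=0) = 0.9710
  p(Y=1) = 4/9, H(X|Y=1) = 0.8113
H(X|Y) = 0.5556×0.9710 + 0.4444×0.8113 = 0.9000 bits


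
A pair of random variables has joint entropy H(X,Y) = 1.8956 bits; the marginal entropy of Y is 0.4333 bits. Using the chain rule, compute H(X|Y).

Chain rule: H(X,Y) = H(X|Y) + H(Y)
H(X|Y) = H(X,Y) - H(Y) = 1.8956 - 0.4333 = 1.4623 bits


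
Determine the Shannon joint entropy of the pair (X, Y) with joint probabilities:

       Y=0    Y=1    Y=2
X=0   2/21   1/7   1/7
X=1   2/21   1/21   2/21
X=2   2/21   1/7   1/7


H(X,Y) = -Σ p(x,y) log₂ p(x,y)
  p(0,0)=2/21: -0.0952 × log₂(0.0952) = 0.3231
  p(0,1)=1/7: -0.1429 × log₂(0.1429) = 0.4011
  p(0,2)=1/7: -0.1429 × log₂(0.1429) = 0.4011
  p(1,0)=2/21: -0.0952 × log₂(0.0952) = 0.3231
  p(1,1)=1/21: -0.0476 × log₂(0.0476) = 0.2092
  p(1,2)=2/21: -0.0952 × log₂(0.0952) = 0.3231
  p(2,0)=2/21: -0.0952 × log₂(0.0952) = 0.3231
  p(2,1)=1/7: -0.1429 × log₂(0.1429) = 0.4011
  p(2,2)=1/7: -0.1429 × log₂(0.1429) = 0.4011
H(X,Y) = 3.1057 bits


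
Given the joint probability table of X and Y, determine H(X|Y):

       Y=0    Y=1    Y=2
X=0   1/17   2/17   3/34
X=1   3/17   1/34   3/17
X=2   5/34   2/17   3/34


H(X|Y) = Σ_y p(y) H(X|Y=y)
  p(Y=0) = 13/34, H(X|Y=0) = 1.4605
  p(Y=1) = 9/34, H(X|Y=1) = 1.3921
  p(Y=2) = 6/17, H(X|Y=2) = 1.5000
H(X|Y) = 0.3824×1.4605 + 0.2647×1.3921 + 0.3529×1.5000 = 1.4563 bits


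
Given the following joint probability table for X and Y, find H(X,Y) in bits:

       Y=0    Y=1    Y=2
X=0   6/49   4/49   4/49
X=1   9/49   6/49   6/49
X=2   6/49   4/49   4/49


H(X,Y) = -Σ p(x,y) log₂ p(x,y)
  p(0,0)=6/49: -0.1224 × log₂(0.1224) = 0.3710
  p(0,1)=4/49: -0.0816 × log₂(0.0816) = 0.2951
  p(0,2)=4/49: -0.0816 × log₂(0.0816) = 0.2951
  p(1,0)=9/49: -0.1837 × log₂(0.1837) = 0.4490
  p(1,1)=6/49: -0.1224 × log₂(0.1224) = 0.3710
  p(1,2)=6/49: -0.1224 × log₂(0.1224) = 0.3710
  p(2,0)=6/49: -0.1224 × log₂(0.1224) = 0.3710
  p(2,1)=4/49: -0.0816 × log₂(0.0816) = 0.2951
  p(2,2)=4/49: -0.0816 × log₂(0.0816) = 0.2951
H(X,Y) = 3.1133 bits


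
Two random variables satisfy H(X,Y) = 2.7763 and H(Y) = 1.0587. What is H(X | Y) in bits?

Chain rule: H(X,Y) = H(X|Y) + H(Y)
H(X|Y) = H(X,Y) - H(Y) = 2.7763 - 1.0587 = 1.7176 bits


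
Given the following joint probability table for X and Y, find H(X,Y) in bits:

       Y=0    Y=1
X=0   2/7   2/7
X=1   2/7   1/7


H(X,Y) = -Σ p(x,y) log₂ p(x,y)
  p(0,0)=2/7: -0.2857 × log₂(0.2857) = 0.5164
  p(0,1)=2/7: -0.2857 × log₂(0.2857) = 0.5164
  p(1,0)=2/7: -0.2857 × log₂(0.2857) = 0.5164
  p(1,1)=1/7: -0.1429 × log₂(0.1429) = 0.4011
H(X,Y) = 1.9502 bits


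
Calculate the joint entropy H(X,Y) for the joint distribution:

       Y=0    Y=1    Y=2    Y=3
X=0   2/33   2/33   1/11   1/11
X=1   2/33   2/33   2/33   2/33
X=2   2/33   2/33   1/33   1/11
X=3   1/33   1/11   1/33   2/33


H(X,Y) = -Σ p(x,y) log₂ p(x,y)
  p(0,0)=2/33: -0.0606 × log₂(0.0606) = 0.2451
  p(0,1)=2/33: -0.0606 × log₂(0.0606) = 0.2451
  p(0,2)=1/11: -0.0909 × log₂(0.0909) = 0.3145
  p(0,3)=1/11: -0.0909 × log₂(0.0909) = 0.3145
  p(1,0)=2/33: -0.0606 × log₂(0.0606) = 0.2451
  p(1,1)=2/33: -0.0606 × log₂(0.0606) = 0.2451
  p(1,2)=2/33: -0.0606 × log₂(0.0606) = 0.2451
  p(1,3)=2/33: -0.0606 × log₂(0.0606) = 0.2451
  p(2,0)=2/33: -0.0606 × log₂(0.0606) = 0.2451
  p(2,1)=2/33: -0.0606 × log₂(0.0606) = 0.2451
  p(2,2)=1/33: -0.0303 × log₂(0.0303) = 0.1529
  p(2,3)=1/11: -0.0909 × log₂(0.0909) = 0.3145
  p(3,0)=1/33: -0.0303 × log₂(0.0303) = 0.1529
  p(3,1)=1/11: -0.0909 × log₂(0.0909) = 0.3145
  p(3,2)=1/33: -0.0303 × log₂(0.0303) = 0.1529
  p(3,3)=2/33: -0.0606 × log₂(0.0606) = 0.2451
H(X,Y) = 3.9226 bits


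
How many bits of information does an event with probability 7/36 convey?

Information content I(x) = -log₂(p(x))
I = -log₂(7/36) = -log₂(0.1944)
I = 2.3626 bits


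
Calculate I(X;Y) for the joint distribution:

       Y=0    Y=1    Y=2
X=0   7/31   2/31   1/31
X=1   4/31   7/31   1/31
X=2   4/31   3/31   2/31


H(X) = 1.5746, H(Y) = 1.4180, H(X,Y) = 2.8878
I(X;Y) = H(X) + H(Y) - H(X,Y) = 0.1047 bits


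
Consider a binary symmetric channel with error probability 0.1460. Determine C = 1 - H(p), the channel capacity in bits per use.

For BSC with error probability p:
C = 1 - H(p) where H(p) is binary entropy
H(0.1460) = -0.1460 × log₂(0.1460) - 0.8540 × log₂(0.8540)
H(p) = 0.5997
C = 1 - 0.5997 = 0.4003 bits/use


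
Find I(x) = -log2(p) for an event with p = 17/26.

Information content I(x) = -log₂(p(x))
I = -log₂(17/26) = -log₂(0.6538)
I = 0.6130 bits


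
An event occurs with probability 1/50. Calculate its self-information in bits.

Information content I(x) = -log₂(p(x))
I = -log₂(1/50) = -log₂(0.0200)
I = 5.6439 bits


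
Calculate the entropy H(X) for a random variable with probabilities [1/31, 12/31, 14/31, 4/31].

H(X) = -Σ p(x) log₂ p(x)
  -1/31 × log₂(1/31) = 0.1598
  -12/31 × log₂(12/31) = 0.5300
  -14/31 × log₂(14/31) = 0.5179
  -4/31 × log₂(4/31) = 0.3812
H(X) = 1.5890 bits


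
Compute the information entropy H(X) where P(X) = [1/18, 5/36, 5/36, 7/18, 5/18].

H(X) = -Σ p(x) log₂ p(x)
  -1/18 × log₂(1/18) = 0.2317
  -5/36 × log₂(5/36) = 0.3956
  -5/36 × log₂(5/36) = 0.3956
  -7/18 × log₂(7/18) = 0.5299
  -5/18 × log₂(5/18) = 0.5133
H(X) = 2.0660 bits


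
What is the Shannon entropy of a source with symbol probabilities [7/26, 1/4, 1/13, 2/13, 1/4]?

H(X) = -Σ p(x) log₂ p(x)
  -7/26 × log₂(7/26) = 0.5097
  -1/4 × log₂(1/4) = 0.5000
  -1/13 × log₂(1/13) = 0.2846
  -2/13 × log₂(2/13) = 0.4155
  -1/4 × log₂(1/4) = 0.5000
H(X) = 2.2098 bits


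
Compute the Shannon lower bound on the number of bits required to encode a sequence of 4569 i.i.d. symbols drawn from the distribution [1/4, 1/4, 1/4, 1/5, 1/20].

Entropy H = 2.1805 bits/symbol
Minimum bits = H × n = 2.1805 × 4569
= 9962.62 bits


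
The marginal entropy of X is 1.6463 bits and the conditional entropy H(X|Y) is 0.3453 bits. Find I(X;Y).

I(X;Y) = H(X) - H(X|Y)
I(X;Y) = 1.6463 - 0.3453 = 1.301 bits


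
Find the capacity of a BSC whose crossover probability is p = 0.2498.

For BSC with error probability p:
C = 1 - H(p) where H(p) is binary entropy
H(0.2498) = -0.2498 × log₂(0.2498) - 0.7502 × log₂(0.7502)
H(p) = 0.8110
C = 1 - 0.8110 = 0.1890 bits/use
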